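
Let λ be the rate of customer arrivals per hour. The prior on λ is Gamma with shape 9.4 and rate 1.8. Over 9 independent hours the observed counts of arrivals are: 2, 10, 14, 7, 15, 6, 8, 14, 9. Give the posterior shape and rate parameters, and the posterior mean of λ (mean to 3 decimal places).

The Poisson likelihood adds the total count to the shape and the number of exposure periods to the rate. Here ∑xᵢ = 85 and n = 9, so shape 9.4→94.4 and rate 1.8→10.8.
E[λ | data] = 94.4/10.8 = 8.741.

Posterior: Gamma(shape=94.4, rate=10.8); mean ≈ 8.741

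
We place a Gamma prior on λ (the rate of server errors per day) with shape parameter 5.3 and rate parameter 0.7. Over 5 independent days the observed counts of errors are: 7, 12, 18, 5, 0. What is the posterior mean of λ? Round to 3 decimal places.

The Poisson likelihood adds the total count to the shape and the number of exposure periods to the rate. Here ∑xᵢ = 42 and n = 5, so shape 5.3→47.3 and rate 0.7→5.7.
Posterior mean = shape/rate = 47.3/5.7 = 8.298.

Posterior mean ≈ 8.298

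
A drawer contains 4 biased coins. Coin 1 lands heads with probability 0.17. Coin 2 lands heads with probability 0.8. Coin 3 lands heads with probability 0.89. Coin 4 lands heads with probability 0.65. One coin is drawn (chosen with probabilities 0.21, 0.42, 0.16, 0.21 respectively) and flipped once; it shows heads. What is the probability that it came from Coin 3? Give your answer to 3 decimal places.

P(heads|C1) = 0.17; P(heads|C2) = 0.8; P(heads|C3) = 0.89; P(heads|C4) = 0.65.
Prior × likelihood for each source: 0.21·0.17=0.03570, 0.42·0.8=0.3360, 0.16·0.89=0.1424, 0.21·0.65=0.1365. Summing gives P(heads) = 0.65060.
P(Coin 3 | heads) = 0.1424 / 0.65060 = 0.219.

Posterior probability ≈ 0.219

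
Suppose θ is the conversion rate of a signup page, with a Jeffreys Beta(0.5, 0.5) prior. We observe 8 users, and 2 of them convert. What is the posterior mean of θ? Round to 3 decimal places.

Observing 2 successes and 6 failures updates Beta(0.5, 0.5) by adding the success and failure counts to the two shape parameters: α = 0.5+2 = 2.5, β = 0.5+6 = 6.5.
Posterior mean = α/(α+β) = 2.5/9 = 0.278.

Posterior mean ≈ 0.278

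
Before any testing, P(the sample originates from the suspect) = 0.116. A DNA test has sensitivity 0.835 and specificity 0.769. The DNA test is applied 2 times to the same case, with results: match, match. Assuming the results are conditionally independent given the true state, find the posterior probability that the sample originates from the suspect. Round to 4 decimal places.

With H the event that the sample originates from the suspect, the joint likelihood of the observed sequence is P(data|H) = 0.835·0.835 = 0.69722 and P(data|¬H) = 0.231·0.231 = 0.053361.
Bayes: P(H|data) = 0.116·0.69722 / (0.116·0.69722 + 0.884·0.053361) = 0.080878/0.12805 = 0.6316.

Posterior P(H) ≈ 0.6316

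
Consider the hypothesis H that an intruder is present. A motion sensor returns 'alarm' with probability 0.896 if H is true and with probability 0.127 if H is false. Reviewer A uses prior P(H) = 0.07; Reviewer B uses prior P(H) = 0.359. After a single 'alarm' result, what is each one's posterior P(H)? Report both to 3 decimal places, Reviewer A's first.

P('+'|H) = 0.896, P('+'|¬H) = 0.127.
Reviewer A: numerator 0.896·0.07 = 0.062720; evidence = 0.062720+0.127·0.93 = 0.18083; posterior = 0.347.
Reviewer B: numerator 0.896·0.359 = 0.32166; evidence = 0.32166+0.127·0.641 = 0.40307; posterior = 0.798.

Reviewer A: 0.347; Reviewer B: 0.798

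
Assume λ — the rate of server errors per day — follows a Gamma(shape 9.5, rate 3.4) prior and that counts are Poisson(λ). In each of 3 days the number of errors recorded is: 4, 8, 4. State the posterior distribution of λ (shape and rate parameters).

Posterior: Gamma(shape=25.5, rate=6.4)

Total count ∑xᵢ = 16 over n = 3 days.
Gamma is conjugate to the Poisson likelihood: posterior is Gamma(shape = 9.5+16 = 25.5, rate = 3.4+3 = 6.4).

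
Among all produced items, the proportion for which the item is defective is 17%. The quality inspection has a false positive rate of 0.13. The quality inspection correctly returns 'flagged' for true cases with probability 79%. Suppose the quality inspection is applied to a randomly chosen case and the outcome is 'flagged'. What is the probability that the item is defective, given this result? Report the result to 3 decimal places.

P(H | E) ≈ 0.555

Let H be the event that the item is defective. P(H) = 0.17, so P(¬H) = 0.83. With E the 'flagged' result, P(E|H) = 0.79 and P(E|¬H) = 0.13.
P(E) = 0.79·0.17 + 0.13·0.83 = 0.13430 + 0.10790 = 0.24220.
By Bayes' theorem, P(H|E) = 0.13430 / 0.24220 = 0.555.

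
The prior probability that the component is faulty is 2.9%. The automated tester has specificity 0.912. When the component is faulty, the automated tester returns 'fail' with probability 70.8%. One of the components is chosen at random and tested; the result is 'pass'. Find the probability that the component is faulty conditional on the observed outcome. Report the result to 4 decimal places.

P(H | E) ≈ 0.0095

Write H for 'the component is faulty'. Prior odds H:¬H = 0.029/0.971 = 0.029866. For the 'pass' outcome, the likelihood ratio is 0.292/0.912 = 0.32018.
Posterior odds = 0.029866 × 0.32018 = 0.0095624, so P(H|E) = 0.0095624/(1+0.0095624) = 0.0095.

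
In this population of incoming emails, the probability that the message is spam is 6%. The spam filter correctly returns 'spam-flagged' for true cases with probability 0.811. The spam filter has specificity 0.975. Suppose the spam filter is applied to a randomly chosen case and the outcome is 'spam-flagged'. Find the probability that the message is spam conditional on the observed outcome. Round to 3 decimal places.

Let H be the event that the message is spam. P(H) = 0.06, so P(¬H) = 0.94. With E the 'spam-flagged' result, P(E|H) = 0.811 and P(E|¬H) = 0.025.
P(E) = 0.811·0.06 + 0.025·0.94 = 0.048660 + 0.023500 = 0.072160.
By Bayes' theorem, P(H|E) = 0.048660 / 0.072160 = 0.674.

P(H | E) ≈ 0.674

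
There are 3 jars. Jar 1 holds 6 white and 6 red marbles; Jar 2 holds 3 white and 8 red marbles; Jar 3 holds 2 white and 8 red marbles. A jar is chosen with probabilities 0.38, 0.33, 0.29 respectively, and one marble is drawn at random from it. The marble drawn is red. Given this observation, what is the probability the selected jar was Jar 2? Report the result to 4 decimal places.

P(red|Jar 1) = 0.5; P(red|Jar 2) = 0.7273; P(red|Jar 3) = 0.8.
Prior × likelihood for each source: 0.38·0.5=0.1900, 0.33·0.7273=0.2400, 0.29·0.8=0.2320. Summing gives P(red) = 0.66200.
P(Jar 2 | red) = 0.2400 / 0.66200 = 0.3625.

Posterior probability ≈ 0.3625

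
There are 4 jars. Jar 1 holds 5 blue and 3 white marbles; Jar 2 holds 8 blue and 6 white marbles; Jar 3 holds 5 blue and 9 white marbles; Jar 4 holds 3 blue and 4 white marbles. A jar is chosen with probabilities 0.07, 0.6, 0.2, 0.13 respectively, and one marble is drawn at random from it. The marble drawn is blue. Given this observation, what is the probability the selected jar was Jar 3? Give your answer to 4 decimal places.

Tabulate prior·likelihood by source: [1] prior 0.07, lik 0.625, product 0.04375; [2] prior 0.6, lik 0.5714, product 0.3429; [3] prior 0.2, lik 0.3571, product 0.07143; [4] prior 0.13, lik 0.4286, product 0.05571.
Normalizing constant = 0.51375; the posterior for Jar 3 is its product over the sum, 0.07143/0.51375 = 0.1390.

Posterior probability ≈ 0.1390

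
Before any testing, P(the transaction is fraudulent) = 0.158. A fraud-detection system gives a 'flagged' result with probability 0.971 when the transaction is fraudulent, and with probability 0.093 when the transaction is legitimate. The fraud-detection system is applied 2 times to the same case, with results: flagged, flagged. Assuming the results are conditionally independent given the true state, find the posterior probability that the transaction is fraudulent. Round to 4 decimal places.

Posterior P(H) ≈ 0.9534

With H the event that the transaction is fraudulent, the joint likelihood of the observed sequence is P(data|H) = 0.971·0.971 = 0.94284 and P(data|¬H) = 0.093·0.093 = 0.0086490.
Bayes: P(H|data) = 0.158·0.94284 / (0.158·0.94284 + 0.842·0.0086490) = 0.14897/0.15625 = 0.9534.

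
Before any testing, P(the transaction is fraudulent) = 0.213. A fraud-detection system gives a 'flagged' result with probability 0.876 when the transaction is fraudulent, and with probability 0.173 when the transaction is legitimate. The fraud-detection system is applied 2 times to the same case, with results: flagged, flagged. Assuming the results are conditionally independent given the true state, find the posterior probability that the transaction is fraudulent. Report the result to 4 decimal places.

Posterior P(H) ≈ 0.8740

With H the event that the transaction is fraudulent, the joint likelihood of the observed sequence is P(data|H) = 0.876·0.876 = 0.76738 and P(data|¬H) = 0.173·0.173 = 0.029929.
Bayes: P(H|data) = 0.213·0.76738 / (0.213·0.76738 + 0.787·0.029929) = 0.16345/0.18701 = 0.8740.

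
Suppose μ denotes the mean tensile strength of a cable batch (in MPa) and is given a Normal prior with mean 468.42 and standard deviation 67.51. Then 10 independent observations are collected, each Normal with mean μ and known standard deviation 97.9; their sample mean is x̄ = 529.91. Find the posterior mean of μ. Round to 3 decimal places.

Posterior mean ≈ 519.226

With known σ, the Normal prior is conjugate. Weight on the data is w = (n/σ²)/(n/σ² + 1/τ₀²) = 0.00104336/(0.00104336+0.00021941) = 0.82624.
Posterior mean = w·x̄ + (1−w)·μ₀ = 0.82624·529.91 + 0.17376·468.42 = 519.226.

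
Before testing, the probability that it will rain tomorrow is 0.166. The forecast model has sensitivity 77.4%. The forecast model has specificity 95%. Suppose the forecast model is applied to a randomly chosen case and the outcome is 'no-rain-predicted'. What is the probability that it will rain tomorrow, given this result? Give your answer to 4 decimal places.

P(H | E) ≈ 0.0452

Let H be the event that it will rain tomorrow. P(H) = 0.166, so P(¬H) = 0.834. With E the 'no-rain-predicted' result, P(E|H) = 0.226 and P(E|¬H) = 0.95.
P(E) = 0.226·0.166 + 0.95·0.834 = 0.037516 + 0.79230 = 0.82982.
By Bayes' theorem, P(H|E) = 0.037516 / 0.82982 = 0.0452.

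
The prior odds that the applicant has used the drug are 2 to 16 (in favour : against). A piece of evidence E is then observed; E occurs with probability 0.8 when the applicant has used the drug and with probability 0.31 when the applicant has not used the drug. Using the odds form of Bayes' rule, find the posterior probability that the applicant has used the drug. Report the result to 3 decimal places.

Posterior probability ≈ 0.244

Prior odds = 2/16 = 0.12500.
Likelihood ratio for E = 0.8/0.31 = 2.5806.
Posterior odds = prior odds × LR = 0.32258.
Posterior probability = odds/(1+odds) = 0.32258/1.3226 = 0.244.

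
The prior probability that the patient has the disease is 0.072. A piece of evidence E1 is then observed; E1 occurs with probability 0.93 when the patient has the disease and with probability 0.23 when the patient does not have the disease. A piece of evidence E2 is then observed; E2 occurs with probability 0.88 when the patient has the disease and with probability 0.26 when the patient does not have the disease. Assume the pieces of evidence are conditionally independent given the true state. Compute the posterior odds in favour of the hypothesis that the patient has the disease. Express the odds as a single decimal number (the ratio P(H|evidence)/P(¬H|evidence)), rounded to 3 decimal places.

Posterior odds ≈ 1.062

Prior odds = 0.072/(1−0.072) = 0.077586.
Likelihood ratio for E1 = 0.93/0.23 = 4.0435.
Likelihood ratio for E2 = 0.88/0.26 = 3.3846.
Posterior odds = prior odds × LR₁ × LR₂ = 1.0618.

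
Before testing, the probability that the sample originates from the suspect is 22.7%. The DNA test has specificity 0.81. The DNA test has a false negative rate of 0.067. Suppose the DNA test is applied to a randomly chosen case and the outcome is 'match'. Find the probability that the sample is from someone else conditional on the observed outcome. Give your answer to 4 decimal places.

Let H be the event that the sample originates from the suspect. P(H) = 0.227, so P(¬H) = 0.773. With E the 'match' result, P(E|H) = 0.933 and P(E|¬H) = 0.19.
P(E) = 0.933·0.227 + 0.19·0.773 = 0.21179 + 0.14687 = 0.35866.
By Bayes' theorem, P(H|E) = 0.21179 / 0.35866 = 0.5905. Hence P(¬H|E) = 1 − 0.5905 = 0.4095.

P(¬H | E) ≈ 0.4095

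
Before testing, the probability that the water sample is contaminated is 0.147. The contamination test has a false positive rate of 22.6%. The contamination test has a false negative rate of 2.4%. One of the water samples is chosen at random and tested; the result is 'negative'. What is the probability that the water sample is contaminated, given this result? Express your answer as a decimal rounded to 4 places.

P(H | E) ≈ 0.0053

Let H be the event that the water sample is contaminated. P(H) = 0.147, so P(¬H) = 0.853. With E the 'negative' result, P(E|H) = 0.024 and P(E|¬H) = 0.774.
P(E) = 0.024·0.147 + 0.774·0.853 = 0.0035280 + 0.66022 = 0.66375.
By Bayes' theorem, P(H|E) = 0.0035280 / 0.66375 = 0.0053.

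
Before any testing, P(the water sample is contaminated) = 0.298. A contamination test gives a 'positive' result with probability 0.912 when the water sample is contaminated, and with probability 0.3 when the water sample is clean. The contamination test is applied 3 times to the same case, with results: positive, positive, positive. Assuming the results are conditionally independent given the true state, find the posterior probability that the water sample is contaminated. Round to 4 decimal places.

Posterior P(H) ≈ 0.9226

Let H be the event that the water sample is contaminated; start with P(H) = 0.298. P('positive'|H) = 0.912, P('positive'|¬H) = 0.3.
Update on result 1 ('positive'): P(H) ← 0.912·0.2980 / (0.912·0.2980 + 0.3·0.7020) = 0.27178/0.48238 = 0.5634.
Update on result 2 ('positive'): P(H) ← 0.912·0.5634 / (0.912·0.5634 + 0.3·0.4366) = 0.51383/0.64481 = 0.7969.
Update on result 3 ('positive'): P(H) ← 0.912·0.7969 / (0.912·0.7969 + 0.3·0.2031) = 0.72675/0.78769 = 0.9226.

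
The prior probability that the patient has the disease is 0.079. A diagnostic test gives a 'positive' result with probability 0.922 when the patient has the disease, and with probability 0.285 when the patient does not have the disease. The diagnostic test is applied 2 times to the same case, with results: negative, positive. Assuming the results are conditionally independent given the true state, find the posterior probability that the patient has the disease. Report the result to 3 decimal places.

Posterior P(H) ≈ 0.029

With H the event that the patient has the disease, the joint likelihood of the observed sequence is P(data|H) = 0.078·0.922 = 0.071916 and P(data|¬H) = 0.715·0.285 = 0.20377.
Bayes: P(H|data) = 0.079·0.071916 / (0.079·0.071916 + 0.921·0.20377) = 0.0056814/0.19336 = 0.0294.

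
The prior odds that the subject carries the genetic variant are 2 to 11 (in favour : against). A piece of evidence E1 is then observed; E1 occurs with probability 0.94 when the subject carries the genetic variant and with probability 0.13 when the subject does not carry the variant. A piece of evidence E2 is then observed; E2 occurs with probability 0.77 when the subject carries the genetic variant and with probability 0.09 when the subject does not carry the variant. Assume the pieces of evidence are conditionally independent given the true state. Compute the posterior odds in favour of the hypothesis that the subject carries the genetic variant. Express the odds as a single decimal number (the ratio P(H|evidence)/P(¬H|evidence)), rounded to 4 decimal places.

Posterior odds ≈ 11.2479

Prior odds = 2/11 = 0.18182.
Likelihood ratio for E1 = 0.94/0.13 = 7.2308.
Likelihood ratio for E2 = 0.77/0.09 = 8.5556.
Posterior odds = prior odds × LR₁ × LR₂ = 11.248.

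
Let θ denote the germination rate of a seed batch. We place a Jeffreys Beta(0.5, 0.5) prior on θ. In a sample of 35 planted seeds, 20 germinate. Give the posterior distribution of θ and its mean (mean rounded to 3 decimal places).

The binomial likelihood is conjugate to the Beta prior: with 20 successes and 15 failures, the posterior is Beta(0.5+20, 0.5+15) = Beta(20.5, 15.5).
E[θ | data] = 20.5/(20.5+15.5) = 0.569.

Posterior: Beta(20.5, 15.5); mean ≈ 0.569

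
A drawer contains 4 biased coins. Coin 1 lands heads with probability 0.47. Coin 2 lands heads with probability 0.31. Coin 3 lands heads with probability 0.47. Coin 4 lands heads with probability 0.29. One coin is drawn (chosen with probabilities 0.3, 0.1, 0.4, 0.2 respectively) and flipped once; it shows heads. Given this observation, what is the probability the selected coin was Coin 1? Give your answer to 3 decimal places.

Tabulate prior·likelihood by source: [1] prior 0.3, lik 0.47, product 0.1410; [2] prior 0.1, lik 0.31, product 0.03100; [3] prior 0.4, lik 0.47, product 0.1880; [4] prior 0.2, lik 0.29, product 0.05800.
Normalizing constant = 0.41800; the posterior for Coin 1 is its product over the sum, 0.1410/0.41800 = 0.337.

Posterior probability ≈ 0.337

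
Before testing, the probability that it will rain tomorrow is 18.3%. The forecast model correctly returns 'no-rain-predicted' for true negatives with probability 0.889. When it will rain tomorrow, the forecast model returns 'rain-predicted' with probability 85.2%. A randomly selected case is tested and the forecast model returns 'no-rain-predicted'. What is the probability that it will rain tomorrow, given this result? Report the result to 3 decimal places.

Let H be the event that it will rain tomorrow. P(H) = 0.183, so P(¬H) = 0.817. With E the 'no-rain-predicted' result, P(E|H) = 0.148 and P(E|¬H) = 0.889.
P(E) = 0.148·0.183 + 0.889·0.817 = 0.027084 + 0.72631 = 0.75340.
By Bayes' theorem, P(H|E) = 0.027084 / 0.75340 = 0.036.

P(H | E) ≈ 0.036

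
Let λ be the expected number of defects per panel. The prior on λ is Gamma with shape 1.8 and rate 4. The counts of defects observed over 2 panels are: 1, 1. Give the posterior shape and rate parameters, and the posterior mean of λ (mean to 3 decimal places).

The Poisson likelihood adds the total count to the shape and the number of exposure periods to the rate. Here ∑xᵢ = 2 and n = 2, so shape 1.8→3.8 and rate 4→6.
E[λ | data] = 3.8/6 = 0.633.

Posterior: Gamma(shape=3.8, rate=6); mean ≈ 0.633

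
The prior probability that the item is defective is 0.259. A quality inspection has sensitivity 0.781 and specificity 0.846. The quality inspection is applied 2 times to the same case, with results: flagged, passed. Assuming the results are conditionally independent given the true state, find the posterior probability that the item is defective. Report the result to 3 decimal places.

Posterior P(H) ≈ 0.315

Let H be the event that the item is defective; start with P(H) = 0.259. P('flagged'|H) = 0.781, P('flagged'|¬H) = 0.154.
Update on result 1 ('flagged'): P(H) ← 0.781·0.2590 / (0.781·0.2590 + 0.154·0.7410) = 0.20228/0.31639 = 0.6393.
Update on result 2 ('passed'): P(H) ← 0.219·0.6393 / (0.219·0.6393 + 0.846·0.3607) = 0.14001/0.44514 = 0.3145.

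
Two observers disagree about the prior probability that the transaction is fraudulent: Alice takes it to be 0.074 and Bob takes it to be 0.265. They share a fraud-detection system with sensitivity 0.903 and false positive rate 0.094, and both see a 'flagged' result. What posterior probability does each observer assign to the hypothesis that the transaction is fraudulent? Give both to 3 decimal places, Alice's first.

P('+'|H) = 0.903, P('+'|¬H) = 0.094.
Alice: numerator 0.903·0.074 = 0.066822; evidence = 0.066822+0.094·0.926 = 0.15387; posterior = 0.434.
Bob: numerator 0.903·0.265 = 0.23930; evidence = 0.23930+0.094·0.735 = 0.30839; posterior = 0.776.

Alice: 0.434; Bob: 0.776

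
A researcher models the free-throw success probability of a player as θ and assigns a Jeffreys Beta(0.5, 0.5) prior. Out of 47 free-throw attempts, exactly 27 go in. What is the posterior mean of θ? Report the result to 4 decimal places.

Posterior mean ≈ 0.5729

The binomial likelihood is conjugate to the Beta prior: with 27 successes and 20 failures, the posterior is Beta(0.5+27, 0.5+20) = Beta(27.5, 20.5).
Posterior mean = α/(α+β) = 27.5/48 = 0.5729.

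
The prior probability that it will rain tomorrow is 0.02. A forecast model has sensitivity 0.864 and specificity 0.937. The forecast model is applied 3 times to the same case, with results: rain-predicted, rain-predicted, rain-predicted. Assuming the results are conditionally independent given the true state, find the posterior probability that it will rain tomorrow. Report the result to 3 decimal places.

With H the event that it will rain tomorrow, the joint likelihood of the observed sequence is P(data|H) = 0.864·0.864·0.864 = 0.64497 and P(data|¬H) = 0.063·0.063·0.063 = 0.00025005.
Bayes: P(H|data) = 0.02·0.64497 / (0.02·0.64497 + 0.98·0.00025005) = 0.012899/0.013144 = 0.9814.

Posterior P(H) ≈ 0.981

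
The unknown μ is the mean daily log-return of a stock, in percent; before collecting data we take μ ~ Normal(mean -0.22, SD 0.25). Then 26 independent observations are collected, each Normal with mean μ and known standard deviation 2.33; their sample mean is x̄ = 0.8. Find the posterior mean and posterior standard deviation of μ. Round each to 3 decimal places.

Prior precision 1/τ₀² = 1/0.25² = 16.0000; data precision n/σ² = 26/2.33² = 4.78918.
Posterior precision = 16.0000 + 4.78918 = 20.7892, giving posterior SD = 1/√20.7892 = 0.219.
Posterior mean = (16.0000·-0.22 + 4.78918·0.8) / 20.7892 = 0.015.

Posterior mean ≈ 0.015; posterior SD ≈ 0.219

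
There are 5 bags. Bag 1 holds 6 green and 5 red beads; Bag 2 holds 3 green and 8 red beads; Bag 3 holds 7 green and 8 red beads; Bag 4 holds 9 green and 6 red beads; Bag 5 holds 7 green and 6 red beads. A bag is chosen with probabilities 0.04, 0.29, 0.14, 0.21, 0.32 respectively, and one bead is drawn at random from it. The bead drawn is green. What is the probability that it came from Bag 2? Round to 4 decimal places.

P(green|Bag 1) = 0.5455; P(green|Bag 2) = 0.2727; P(green|Bag 3) = 0.4667; P(green|Bag 4) = 0.6; P(green|Bag 5) = 0.5385.
Prior × likelihood for each source: 0.04·0.5455=0.02182, 0.29·0.2727=0.07909, 0.14·0.4667=0.06533, 0.21·0.6=0.1260, 0.32·0.5385=0.1723. Summing gives P(green) = 0.46455.
P(Bag 2 | green) = 0.07909 / 0.46455 = 0.1703.

Posterior probability ≈ 0.1703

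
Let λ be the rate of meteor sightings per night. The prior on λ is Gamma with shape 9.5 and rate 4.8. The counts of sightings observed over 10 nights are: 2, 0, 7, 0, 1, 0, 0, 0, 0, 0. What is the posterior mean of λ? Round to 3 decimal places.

Total count ∑xᵢ = 10 over n = 10 nights.
Gamma is conjugate to the Poisson likelihood: posterior is Gamma(shape = 9.5+10 = 19.5, rate = 4.8+10 = 14.8).
E[λ | data] = 19.5/14.8 = 1.318.

Posterior mean ≈ 1.318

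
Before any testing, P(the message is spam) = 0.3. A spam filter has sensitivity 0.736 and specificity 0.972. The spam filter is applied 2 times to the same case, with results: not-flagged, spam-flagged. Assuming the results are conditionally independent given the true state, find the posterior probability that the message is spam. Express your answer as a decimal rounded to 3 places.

Let H be the event that the message is spam; start with P(H) = 0.3. P('spam-flagged'|H) = 0.736, P('spam-flagged'|¬H) = 0.028.
Update on result 1 ('not-flagged'): P(H) ← 0.264·0.3000 / (0.264·0.3000 + 0.972·0.7000) = 0.079200/0.75960 = 0.1043.
Update on result 2 ('spam-flagged'): P(H) ← 0.736·0.1043 / (0.736·0.1043 + 0.028·0.8957) = 0.076739/0.10182 = 0.7537.

Posterior P(H) ≈ 0.754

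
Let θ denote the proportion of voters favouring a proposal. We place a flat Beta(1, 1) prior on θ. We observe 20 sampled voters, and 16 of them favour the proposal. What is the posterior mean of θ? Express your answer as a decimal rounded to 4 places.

Observing 16 successes and 4 failures updates Beta(1, 1) by adding the success and failure counts to the two shape parameters: α = 1+16 = 17, β = 1+4 = 5.
E[θ | data] = 17/(17+5) = 0.7727.

Posterior mean ≈ 0.7727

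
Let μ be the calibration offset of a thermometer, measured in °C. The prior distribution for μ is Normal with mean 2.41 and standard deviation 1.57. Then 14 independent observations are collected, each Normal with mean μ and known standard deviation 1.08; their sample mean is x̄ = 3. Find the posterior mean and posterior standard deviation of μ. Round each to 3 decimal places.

With known σ, the Normal prior is conjugate. Weight on the data is w = (n/σ²)/(n/σ² + 1/τ₀²) = 12.0027/(12.0027+0.405696) = 0.96730.
Posterior mean = w·x̄ + (1−w)·μ₀ = 0.96730·3 + 0.032695·2.41 = 2.981. Posterior variance = 1/(12.0027+0.405696) = 0.0805903, so SD = 0.284.

Posterior mean ≈ 2.981; posterior SD ≈ 0.284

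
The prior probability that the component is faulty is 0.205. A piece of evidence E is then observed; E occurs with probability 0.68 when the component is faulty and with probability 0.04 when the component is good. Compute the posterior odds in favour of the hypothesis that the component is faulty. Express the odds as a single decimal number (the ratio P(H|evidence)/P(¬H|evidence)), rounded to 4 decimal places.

Posterior odds ≈ 4.3836

Prior odds = 0.205/(1−0.205) = 0.25786. In log-odds, ln(0.25786) = -1.3553.
Add log likelihood ratio: ln(17.000) = 2.8332.
Posterior log-odds = 1.4779, so posterior odds = exp(1.4779) = 4.3836.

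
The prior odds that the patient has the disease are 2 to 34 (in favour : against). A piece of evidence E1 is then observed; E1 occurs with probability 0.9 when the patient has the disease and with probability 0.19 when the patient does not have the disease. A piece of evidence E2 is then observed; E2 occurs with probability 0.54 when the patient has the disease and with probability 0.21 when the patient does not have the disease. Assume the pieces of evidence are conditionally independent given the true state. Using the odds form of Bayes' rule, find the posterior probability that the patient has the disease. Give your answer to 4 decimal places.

Posterior probability ≈ 0.4174

Prior odds = 2/34 = 0.058824.
Likelihood ratio for E1 = 0.9/0.19 = 4.7368.
Likelihood ratio for E2 = 0.54/0.21 = 2.5714.
Posterior odds = prior odds × LR₁ × LR₂ = 0.71650.
Posterior probability = odds/(1+odds) = 0.71650/1.7165 = 0.4174.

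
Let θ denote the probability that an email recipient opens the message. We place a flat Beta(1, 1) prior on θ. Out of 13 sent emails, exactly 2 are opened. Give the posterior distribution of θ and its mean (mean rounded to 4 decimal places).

Posterior: Beta(3, 12); mean ≈ 0.2000

Observing 2 successes and 11 failures updates Beta(1, 1) by adding the success and failure counts to the two shape parameters: α = 1+2 = 3, β = 1+11 = 12.
Posterior mean = α/(α+β) = 3/15 = 0.2000.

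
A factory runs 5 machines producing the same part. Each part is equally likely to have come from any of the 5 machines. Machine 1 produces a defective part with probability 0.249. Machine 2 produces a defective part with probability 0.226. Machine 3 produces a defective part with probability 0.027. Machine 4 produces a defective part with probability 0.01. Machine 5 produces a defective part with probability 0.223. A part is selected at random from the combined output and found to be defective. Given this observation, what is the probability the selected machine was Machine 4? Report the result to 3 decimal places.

Tabulate prior·likelihood by source: [1] prior 0.2, lik 0.249, product 0.04980; [2] prior 0.2, lik 0.226, product 0.04520; [3] prior 0.2, lik 0.027, product 0.005400; [4] prior 0.2, lik 0.01, product 0.002000; [5] prior 0.2, lik 0.223, product 0.04460.
Normalizing constant = 0.14700; the posterior for Machine 4 is its product over the sum, 0.002000/0.14700 = 0.014.

Posterior probability ≈ 0.014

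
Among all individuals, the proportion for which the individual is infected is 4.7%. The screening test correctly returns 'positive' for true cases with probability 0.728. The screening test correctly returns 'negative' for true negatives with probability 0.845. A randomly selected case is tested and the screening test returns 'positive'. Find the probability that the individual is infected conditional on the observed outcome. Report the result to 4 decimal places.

P(H | E) ≈ 0.1881

Write H for 'the individual is infected'. Prior odds H:¬H = 0.047/0.953 = 0.049318. For the 'positive' outcome, the likelihood ratio is 0.728/0.155 = 4.6968.
Posterior odds = 0.049318 × 4.6968 = 0.23164, so P(H|E) = 0.23164/(1+0.23164) = 0.1881.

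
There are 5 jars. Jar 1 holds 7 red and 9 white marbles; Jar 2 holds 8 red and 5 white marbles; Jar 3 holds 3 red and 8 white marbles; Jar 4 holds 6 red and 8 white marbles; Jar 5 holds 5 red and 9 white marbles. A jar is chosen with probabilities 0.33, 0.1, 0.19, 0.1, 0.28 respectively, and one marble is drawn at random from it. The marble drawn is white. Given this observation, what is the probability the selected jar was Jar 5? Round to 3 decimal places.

P(white|Jar 1) = 0.5625; P(white|Jar 2) = 0.3846; P(white|Jar 3) = 0.7273; P(white|Jar 4) = 0.5714; P(white|Jar 5) = 0.6429.
Prior × likelihood for each source: 0.33·0.5625=0.1856, 0.1·0.3846=0.03846, 0.19·0.7273=0.1382, 0.1·0.5714=0.05714, 0.28·0.6429=0.1800. Summing gives P(white) = 0.59941.
P(Jar 5 | white) = 0.1800 / 0.59941 = 0.300.

Posterior probability ≈ 0.300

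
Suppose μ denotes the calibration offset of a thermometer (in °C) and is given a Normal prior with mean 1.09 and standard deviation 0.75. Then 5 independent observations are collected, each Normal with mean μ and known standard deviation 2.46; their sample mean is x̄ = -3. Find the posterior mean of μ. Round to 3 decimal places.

Posterior mean ≈ -0.208

Prior precision 1/τ₀² = 1/0.75² = 1.77778; data precision n/σ² = 5/2.46² = 0.826228.
Posterior precision = 1.77778 + 0.826228 = 2.60401.
Posterior mean = (1.77778·1.09 + 0.826228·-3) / 2.60401 = -0.208.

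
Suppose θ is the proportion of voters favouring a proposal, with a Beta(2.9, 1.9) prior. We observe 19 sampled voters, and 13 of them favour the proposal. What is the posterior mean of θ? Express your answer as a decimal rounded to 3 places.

Posterior mean ≈ 0.668

Observing 13 successes and 6 failures updates Beta(2.9, 1.9) by adding the success and failure counts to the two shape parameters: α = 2.9+13 = 15.9, β = 1.9+6 = 7.9.
E[θ | data] = 15.9/(15.9+7.9) = 0.668.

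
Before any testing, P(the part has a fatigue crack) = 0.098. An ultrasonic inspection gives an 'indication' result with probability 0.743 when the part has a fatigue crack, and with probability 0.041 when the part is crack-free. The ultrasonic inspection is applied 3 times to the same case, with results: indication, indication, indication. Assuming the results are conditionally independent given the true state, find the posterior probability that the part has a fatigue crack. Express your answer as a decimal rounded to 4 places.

With H the event that the part has a fatigue crack, the joint likelihood of the observed sequence is P(data|H) = 0.743·0.743·0.743 = 0.41017 and P(data|¬H) = 0.041·0.041·0.041 = 0.00006892.
Bayes: P(H|data) = 0.098·0.41017 / (0.098·0.41017 + 0.902·0.00006892) = 0.040197/0.040259 = 0.9985.

Posterior P(H) ≈ 0.9985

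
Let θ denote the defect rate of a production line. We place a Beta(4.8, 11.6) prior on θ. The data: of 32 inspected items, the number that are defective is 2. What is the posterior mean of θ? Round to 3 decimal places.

Posterior mean ≈ 0.140

Observing 2 successes and 30 failures updates Beta(4.8, 11.6) by adding the success and failure counts to the two shape parameters: α = 4.8+2 = 6.8, β = 11.6+30 = 41.6.
Posterior mean = α/(α+β) = 6.8/48.4 = 0.140.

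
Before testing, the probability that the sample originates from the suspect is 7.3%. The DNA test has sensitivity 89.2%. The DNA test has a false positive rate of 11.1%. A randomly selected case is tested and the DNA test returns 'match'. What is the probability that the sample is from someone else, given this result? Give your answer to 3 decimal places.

Write H for 'the sample originates from the suspect'. Prior odds H:¬H = 0.073/0.927 = 0.078749. For the 'match' outcome, the likelihood ratio is 0.892/0.111 = 8.0360.
Posterior odds = 0.078749 × 8.0360 = 0.63283, so P(H|E) = 0.63283/(1+0.63283) = 0.388. Then P(¬H|E) = 1 − 0.388 = 0.612.

P(¬H | E) ≈ 0.612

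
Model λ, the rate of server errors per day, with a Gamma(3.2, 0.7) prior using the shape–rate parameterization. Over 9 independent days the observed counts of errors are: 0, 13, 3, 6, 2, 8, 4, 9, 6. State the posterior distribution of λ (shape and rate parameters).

Posterior: Gamma(shape=54.2, rate=9.7)

The Poisson likelihood adds the total count to the shape and the number of exposure periods to the rate. Here ∑xᵢ = 51 and n = 9, so shape 3.2→54.2 and rate 0.7→9.7.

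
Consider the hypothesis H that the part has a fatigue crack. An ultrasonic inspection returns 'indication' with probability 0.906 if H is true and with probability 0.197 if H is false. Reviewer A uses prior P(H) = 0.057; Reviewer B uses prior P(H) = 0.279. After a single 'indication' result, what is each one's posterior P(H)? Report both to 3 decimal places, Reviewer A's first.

The likelihood ratio for an 'indication' result is 0.906/0.197 = 4.5990.
Reviewer A: prior odds 0.057/0.943 = 0.060445; posterior odds 0.27799; posterior probability 0.218.
Reviewer B: prior odds 0.279/0.721 = 0.38696; posterior odds 1.7796; posterior probability 0.640.

Reviewer A: 0.218; Reviewer B: 0.640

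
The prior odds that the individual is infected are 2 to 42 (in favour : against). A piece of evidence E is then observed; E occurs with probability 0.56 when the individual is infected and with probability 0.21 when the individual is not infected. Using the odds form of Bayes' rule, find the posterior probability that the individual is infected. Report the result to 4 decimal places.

Prior odds = 2/42 = 0.047619. In log-odds, ln(0.047619) = -3.0445.
Add log likelihood ratio: ln(2.6667) = 0.98083.
Posterior log-odds = -2.0637, so posterior odds = exp(-2.0637) = 0.12698. Converting, P(H|E) = 0.12698/1.1270 = 0.1127.

Posterior probability ≈ 0.1127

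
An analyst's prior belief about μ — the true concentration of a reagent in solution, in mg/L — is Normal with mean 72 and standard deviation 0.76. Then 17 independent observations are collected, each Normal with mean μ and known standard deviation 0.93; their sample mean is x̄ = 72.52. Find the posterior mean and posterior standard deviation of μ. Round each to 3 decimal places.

With known σ, the Normal prior is conjugate. Weight on the data is w = (n/σ²)/(n/σ² + 1/τ₀²) = 19.6555/(19.6555+1.73130) = 0.91905.
Posterior mean = w·x̄ + (1−w)·μ₀ = 0.91905·72.52 + 0.080952·72 = 72.478. Posterior variance = 1/(19.6555+1.73130) = 0.0467579, so SD = 0.216.

Posterior mean ≈ 72.478; posterior SD ≈ 0.216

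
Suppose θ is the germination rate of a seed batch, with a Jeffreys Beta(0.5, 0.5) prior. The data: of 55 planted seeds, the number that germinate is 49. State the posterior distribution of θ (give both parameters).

Observing 49 successes and 6 failures updates Beta(0.5, 0.5) by adding the success and failure counts to the two shape parameters: α = 0.5+49 = 49.5, β = 0.5+6 = 6.5.

Posterior: Beta(49.5, 6.5)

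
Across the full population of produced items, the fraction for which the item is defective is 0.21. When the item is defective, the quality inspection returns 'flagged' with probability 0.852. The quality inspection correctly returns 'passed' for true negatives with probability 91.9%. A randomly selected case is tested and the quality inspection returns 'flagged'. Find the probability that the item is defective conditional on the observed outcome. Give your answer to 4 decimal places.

P(H | E) ≈ 0.7366

Let H be the event that the item is defective. P(H) = 0.21, so P(¬H) = 0.79. With E the 'flagged' result, P(E|H) = 0.852 and P(E|¬H) = 0.081.
P(E) = 0.852·0.21 + 0.081·0.79 = 0.17892 + 0.063990 = 0.24291.
By Bayes' theorem, P(H|E) = 0.17892 / 0.24291 = 0.7366.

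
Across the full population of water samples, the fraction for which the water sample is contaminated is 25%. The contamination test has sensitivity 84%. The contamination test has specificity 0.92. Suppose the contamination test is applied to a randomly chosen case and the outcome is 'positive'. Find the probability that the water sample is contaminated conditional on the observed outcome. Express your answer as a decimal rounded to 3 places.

P(H | E) ≈ 0.778

Write H for 'the water sample is contaminated'. Prior odds H:¬H = 0.25/0.75 = 0.33333. For the 'positive' outcome, the likelihood ratio is 0.84/0.08 = 10.500.
Posterior odds = 0.33333 × 10.500 = 3.5000, so P(H|E) = 3.5000/(1+3.5000) = 0.778.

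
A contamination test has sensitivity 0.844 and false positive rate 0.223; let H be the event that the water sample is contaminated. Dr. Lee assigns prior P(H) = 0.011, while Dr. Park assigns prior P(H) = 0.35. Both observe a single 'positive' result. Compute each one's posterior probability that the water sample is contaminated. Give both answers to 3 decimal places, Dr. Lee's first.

Dr. Lee: 0.040; Dr. Park: 0.671

P('+'|H) = 0.844, P('+'|¬H) = 0.223.
Dr. Lee: numerator 0.844·0.011 = 0.0092840; evidence = 0.0092840+0.223·0.989 = 0.22983; posterior = 0.040.
Dr. Park: numerator 0.844·0.35 = 0.29540; evidence = 0.29540+0.223·0.65 = 0.44035; posterior = 0.671.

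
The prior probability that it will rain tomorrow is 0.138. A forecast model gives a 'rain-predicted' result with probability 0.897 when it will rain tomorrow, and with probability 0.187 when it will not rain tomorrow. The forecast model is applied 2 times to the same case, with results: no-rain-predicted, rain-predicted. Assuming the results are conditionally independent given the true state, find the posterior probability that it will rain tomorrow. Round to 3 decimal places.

Posterior P(H) ≈ 0.089

With H the event that it will rain tomorrow, the joint likelihood of the observed sequence is P(data|H) = 0.103·0.897 = 0.092391 and P(data|¬H) = 0.813·0.187 = 0.15203.
Bayes: P(H|data) = 0.138·0.092391 / (0.138·0.092391 + 0.862·0.15203) = 0.012750/0.14380 = 0.0887.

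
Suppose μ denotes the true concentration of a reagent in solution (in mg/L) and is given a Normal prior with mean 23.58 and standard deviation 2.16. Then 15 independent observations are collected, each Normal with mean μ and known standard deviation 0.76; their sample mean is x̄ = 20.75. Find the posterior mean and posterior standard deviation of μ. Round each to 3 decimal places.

Posterior mean ≈ 20.773; posterior SD ≈ 0.195

With known σ, the Normal prior is conjugate. Weight on the data is w = (n/σ²)/(n/σ² + 1/τ₀²) = 25.9695/(25.9695+0.214335) = 0.99181.
Posterior mean = w·x̄ + (1−w)·μ₀ = 0.99181·20.75 + 0.0081858·23.58 = 20.773. Posterior variance = 1/(25.9695+0.214335) = 0.0381915, so SD = 0.195.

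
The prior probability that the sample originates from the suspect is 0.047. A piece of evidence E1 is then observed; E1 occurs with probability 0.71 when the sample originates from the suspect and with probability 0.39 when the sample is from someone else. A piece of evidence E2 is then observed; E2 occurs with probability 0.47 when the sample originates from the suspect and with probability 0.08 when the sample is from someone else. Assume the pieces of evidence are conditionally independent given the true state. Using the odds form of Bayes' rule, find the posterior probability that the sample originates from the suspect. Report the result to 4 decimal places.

Posterior probability ≈ 0.3453

Prior odds = 0.047/(1−0.047) = 0.049318. In log-odds, ln(0.049318) = -3.0095.
Add log likelihood ratios: ln(1.8205) + ln(5.8750) = 2.3698.
Posterior log-odds = -0.63964, so posterior odds = exp(-0.63964) = 0.52748. Converting, P(H|E) = 0.52748/1.5275 = 0.3453.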